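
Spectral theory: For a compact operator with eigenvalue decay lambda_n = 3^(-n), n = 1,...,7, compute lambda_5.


The eigenvalue formula gives lambda_5 = 1/3^5
= 1/243
= 0.0041

0.0041


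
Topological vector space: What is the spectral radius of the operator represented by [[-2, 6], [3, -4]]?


For a 2x2 matrix, eigenvalues satisfy lambda^2 - (trace)*lambda + det = 0
trace = -2 + -4 = -6
det = -2*-4 - 6*3 = -10
discriminant = (-6)^2 - 4*(-10) = 76
spectral radius = max |eigenvalue| = 7.3589

7.3589


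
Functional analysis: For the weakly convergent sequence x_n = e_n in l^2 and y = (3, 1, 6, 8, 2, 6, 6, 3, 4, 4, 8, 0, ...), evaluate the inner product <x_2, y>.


x_2 = e_2 is the standard basis vector with 1 in position 2.
<x_2, y> = y_2 = 1
As n -> infinity, <x_n, y> -> 0, confirming weak convergence of (x_n) to 0.

1


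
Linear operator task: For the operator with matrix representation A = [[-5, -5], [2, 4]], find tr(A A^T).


trace(A * A^T) = sum of squares of all entries
= (-5)^2 + (-5)^2 + 2^2 + 4^2
= 25 + 25 + 4 + 16
= 70

70


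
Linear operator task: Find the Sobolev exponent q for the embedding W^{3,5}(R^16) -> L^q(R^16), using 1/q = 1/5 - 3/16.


Using the Sobolev embedding formula: 1/q = 1/p - k/n
1/q = 1/5 - 3/16 = 1/80
q = 1/(1/80) = 80

80.0000


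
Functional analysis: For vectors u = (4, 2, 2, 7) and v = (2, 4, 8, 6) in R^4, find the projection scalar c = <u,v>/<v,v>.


Computing <u,v> = 4*2 + 2*4 + 2*8 + 7*6 = 74
Computing <v,v> = 2^2 + 4^2 + 8^2 + 6^2 = 120
Projection coefficient = 74/120 = 0.6167

0.6167


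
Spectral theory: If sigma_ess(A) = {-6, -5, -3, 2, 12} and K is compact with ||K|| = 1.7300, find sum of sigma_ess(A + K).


By Weyl's theorem, the essential spectrum is invariant under compact perturbations.
sigma_ess(A + K) = sigma_ess(A) = {-6, -5, -3, 2, 12}
Sum = -6 + -5 + -3 + 2 + 12 = 0

0


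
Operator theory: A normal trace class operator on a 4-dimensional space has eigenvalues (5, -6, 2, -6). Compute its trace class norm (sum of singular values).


For a normal operator, singular values equal |eigenvalues|.
Trace norm = sum |lambda_i| = 5 + 6 + 2 + 6
= 19

19


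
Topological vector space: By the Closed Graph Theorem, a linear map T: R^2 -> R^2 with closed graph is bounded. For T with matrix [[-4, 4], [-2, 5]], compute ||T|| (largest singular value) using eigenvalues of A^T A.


A^T A = [[20, -26], [-26, 41]]
trace(A^T A) = 61, det(A^T A) = 144
discriminant = 61^2 - 4*144 = 3145
Largest eigenvalue of A^T A = (trace + sqrt(disc))/2 = 58.5401
||T|| = sqrt(58.5401) = 7.6512

7.6512


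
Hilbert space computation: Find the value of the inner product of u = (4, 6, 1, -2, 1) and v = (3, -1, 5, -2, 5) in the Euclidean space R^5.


Computing the standard inner product <u, v> = sum u_i * v_i
= 4*3 + 6*-1 + 1*5 + -2*-2 + 1*5
= 12 + -6 + 5 + 4 + 5
= 20

20


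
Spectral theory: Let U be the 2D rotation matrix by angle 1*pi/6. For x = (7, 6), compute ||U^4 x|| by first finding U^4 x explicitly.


U is a rotation by theta = 1*pi/6
U^4 = rotation by 4*theta = 4*pi/6
cos(4*pi/6) = -0.5000, sin(4*pi/6) = 0.8660
U^4 x = (-0.5000 * 7 - 0.8660 * 6, 0.8660 * 7 + -0.5000 * 6)
= (-8.6962, 3.0622)
||U^4 x|| = sqrt((-8.6962)^2 + 3.0622^2) = sqrt(85.0000) = 9.2195

9.2195


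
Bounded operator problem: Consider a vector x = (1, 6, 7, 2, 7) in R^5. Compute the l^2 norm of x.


The l^2 norm = (sum |x_i|^2)^(1/2)
Sum of 2th powers = 1 + 36 + 49 + 4 + 49 = 139
||x||_2 = (139)^(1/2) = 11.7898

11.7898


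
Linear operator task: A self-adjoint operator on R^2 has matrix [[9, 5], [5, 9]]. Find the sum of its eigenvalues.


For a self-adjoint (symmetric) matrix, the eigenvalues are real.
The sum of eigenvalues equals the trace of the matrix.
trace = 9 + 9 = 18

18


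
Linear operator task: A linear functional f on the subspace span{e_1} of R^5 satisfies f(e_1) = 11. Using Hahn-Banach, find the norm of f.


The norm of f is given by ||f|| = sup_{||x||=1} |f(x)|.
On span{e_1}, ||e_1|| = 1, so ||f|| = |f(e_1)| / ||e_1||
= |11| / 1 = 11.0000

11.0000


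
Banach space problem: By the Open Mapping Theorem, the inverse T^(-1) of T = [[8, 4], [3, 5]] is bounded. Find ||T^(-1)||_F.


det(T) = 8*5 - 4*3 = 28
T^(-1) = (1/28) * [[5, -4], [-3, 8]] = [[0.1786, -0.1429], [-0.1071, 0.2857]]
||T^(-1)||_F^2 = 0.1786^2 + (-0.1429)^2 + (-0.1071)^2 + 0.2857^2 = 0.1454
||T^(-1)||_F = sqrt(0.1454) = 0.3813

0.3813


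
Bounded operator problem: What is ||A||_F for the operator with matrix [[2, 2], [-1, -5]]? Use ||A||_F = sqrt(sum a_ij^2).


||A||_F^2 = sum a_ij^2
= 2^2 + 2^2 + (-1)^2 + (-5)^2
= 4 + 4 + 1 + 25 = 34
||A||_F = sqrt(34) = 5.8310

5.8310


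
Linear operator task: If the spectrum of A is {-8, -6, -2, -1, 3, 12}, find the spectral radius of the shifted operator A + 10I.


Spectrum of A + 10I = {2, 4, 8, 9, 13, 22}
Spectral radius = max |lambda| over the shifted spectrum
= max(2, 4, 8, 9, 13, 22) = 22

22


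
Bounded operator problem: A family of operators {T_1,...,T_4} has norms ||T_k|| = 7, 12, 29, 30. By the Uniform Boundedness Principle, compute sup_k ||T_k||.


By the Uniform Boundedness Principle, the supremum of norms is finite.
sup_k ||T_k|| = max(7, 12, 29, 30) = 30

30


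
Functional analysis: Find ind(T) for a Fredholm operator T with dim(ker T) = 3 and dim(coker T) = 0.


The Fredholm index is defined as ind(T) = dim(ker T) - dim(coker T)
= 3 - 0
= 3

3


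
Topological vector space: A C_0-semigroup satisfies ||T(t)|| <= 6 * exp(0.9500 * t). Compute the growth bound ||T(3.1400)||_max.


||T(3.1400)|| <= 6 * exp(0.9500 * 3.1400)
= 6 * exp(2.9830)
= 6 * 19.7470
= 118.4818

118.4818


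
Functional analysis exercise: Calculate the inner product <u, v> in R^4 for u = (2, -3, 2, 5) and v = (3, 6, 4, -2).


Computing the standard inner product <u, v> = sum u_i * v_i
= 2*3 + -3*6 + 2*4 + 5*-2
= 6 + -18 + 8 + -10
= -14

-14


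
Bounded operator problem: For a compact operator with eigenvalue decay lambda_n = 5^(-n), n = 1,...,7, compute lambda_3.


The eigenvalue formula gives lambda_3 = 1/5^3
= 1/125
= 0.0080

0.0080


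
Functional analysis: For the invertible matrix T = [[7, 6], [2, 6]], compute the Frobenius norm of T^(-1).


det(T) = 7*6 - 6*2 = 30
T^(-1) = (1/30) * [[6, -6], [-2, 7]] = [[0.2000, -0.2000], [-0.0667, 0.2333]]
||T^(-1)||_F^2 = 0.2000^2 + (-0.2000)^2 + (-0.0667)^2 + 0.2333^2 = 0.1389
||T^(-1)||_F = sqrt(0.1389) = 0.3727

0.3727


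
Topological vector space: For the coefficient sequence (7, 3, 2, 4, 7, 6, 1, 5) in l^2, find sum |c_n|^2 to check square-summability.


sum |c_n|^2 = 7^2 + 3^2 + 2^2 + 4^2 + 7^2 + 6^2 + 1^2 + 5^2
= 49 + 9 + 4 + 16 + 49 + 36 + 1 + 25
= 189

189


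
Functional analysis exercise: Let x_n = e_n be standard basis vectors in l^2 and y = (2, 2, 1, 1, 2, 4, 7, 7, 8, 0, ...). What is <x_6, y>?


x_6 = e_6 is the standard basis vector with 1 in position 6.
<x_6, y> = y_6 = 4
As n -> infinity, <x_n, y> -> 0, confirming weak convergence of (x_n) to 0.

4


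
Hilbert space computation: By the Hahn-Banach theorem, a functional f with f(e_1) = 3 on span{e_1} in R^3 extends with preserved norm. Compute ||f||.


The norm of f is given by ||f|| = sup_{||x||=1} |f(x)|.
On span{e_1}, ||e_1|| = 1, so ||f|| = |f(e_1)| / ||e_1||
= |3| / 1 = 3.0000

3.0000


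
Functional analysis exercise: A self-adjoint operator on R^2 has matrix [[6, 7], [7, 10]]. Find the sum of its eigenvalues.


For a self-adjoint (symmetric) matrix, the eigenvalues are real.
The sum of eigenvalues equals the trace of the matrix.
trace = 6 + 10 = 16

16


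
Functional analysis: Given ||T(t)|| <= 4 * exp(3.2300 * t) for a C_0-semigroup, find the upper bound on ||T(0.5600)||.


||T(0.5600)|| <= 4 * exp(3.2300 * 0.5600)
= 4 * exp(1.8088)
= 4 * 6.1031
= 24.4125

24.4125


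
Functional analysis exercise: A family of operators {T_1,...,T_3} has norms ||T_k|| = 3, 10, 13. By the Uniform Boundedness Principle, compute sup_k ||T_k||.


By the Uniform Boundedness Principle, the supremum of norms is finite.
sup_k ||T_k|| = max(3, 10, 13) = 13

13


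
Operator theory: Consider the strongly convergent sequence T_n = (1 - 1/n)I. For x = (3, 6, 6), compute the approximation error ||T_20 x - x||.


T_20 x - x = (1 - 1/20)x - x = -x/20
||x|| = sqrt(81) = 9.0000
||T_20 x - x|| = ||x||/20 = 9.0000/20 = 0.4500

0.4500


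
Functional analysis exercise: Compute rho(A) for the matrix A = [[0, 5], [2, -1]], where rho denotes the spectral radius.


For a 2x2 matrix, eigenvalues satisfy lambda^2 - (trace)*lambda + det = 0
trace = 0 + -1 = -1
det = 0*-1 - 5*2 = -10
discriminant = (-1)^2 - 4*(-10) = 41
spectral radius = max |eigenvalue| = 3.7016

3.7016


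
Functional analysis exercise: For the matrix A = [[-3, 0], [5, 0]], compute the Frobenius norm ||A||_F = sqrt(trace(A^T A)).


||A||_F^2 = sum a_ij^2
= (-3)^2 + 0^2 + 5^2 + 0^2
= 9 + 0 + 25 + 0 = 34
||A||_F = sqrt(34) = 5.8310

5.8310


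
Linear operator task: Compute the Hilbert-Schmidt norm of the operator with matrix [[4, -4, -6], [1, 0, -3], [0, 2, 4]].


The Hilbert-Schmidt norm is sqrt(sum of squares of all entries).
Sum of squares = 4^2 + (-4)^2 + (-6)^2 + 1^2 + 0^2 + (-3)^2 + 0^2 + 2^2 + 4^2
= 16 + 16 + 36 + 1 + 0 + 9 + 0 + 4 + 16 = 98
||T||_HS = sqrt(98) = 9.8995

9.8995


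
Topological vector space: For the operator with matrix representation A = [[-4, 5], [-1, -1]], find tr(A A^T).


trace(A * A^T) = sum of squares of all entries
= (-4)^2 + 5^2 + (-1)^2 + (-1)^2
= 16 + 25 + 1 + 1
= 43

43


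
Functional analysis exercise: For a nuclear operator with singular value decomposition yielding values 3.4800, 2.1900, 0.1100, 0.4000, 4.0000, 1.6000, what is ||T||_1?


The nuclear norm is the sum of all singular values.
||T||_1 = 3.4800 + 2.1900 + 0.1100 + 0.4000 + 4.0000 + 1.6000
= 11.7800

11.7800


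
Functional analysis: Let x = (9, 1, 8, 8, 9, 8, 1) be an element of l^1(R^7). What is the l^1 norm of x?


The l^1 norm equals the sum of absolute values of all components.
||x||_1 = 9 + 1 + 8 + 8 + 9 + 8 + 1
= 44

44.0000


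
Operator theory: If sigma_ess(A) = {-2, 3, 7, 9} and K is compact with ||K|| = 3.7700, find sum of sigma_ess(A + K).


By Weyl's theorem, the essential spectrum is invariant under compact perturbations.
sigma_ess(A + K) = sigma_ess(A) = {-2, 3, 7, 9}
Sum = -2 + 3 + 7 + 9 = 17

17


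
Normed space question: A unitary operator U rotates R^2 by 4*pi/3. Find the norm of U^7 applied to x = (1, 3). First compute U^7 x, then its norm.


U is a rotation by theta = 4*pi/3
U^7 = rotation by 7*theta = 28*pi/3 = 4*pi/3 (mod 2*pi)
cos(4*pi/3) = -0.5000, sin(4*pi/3) = -0.8660
U^7 x = (-0.5000 * 1 - -0.8660 * 3, -0.8660 * 1 + -0.5000 * 3)
= (2.0981, -2.3660)
||U^7 x|| = sqrt(2.0981^2 + (-2.3660)^2) = sqrt(10.0000) = 3.1623

3.1623


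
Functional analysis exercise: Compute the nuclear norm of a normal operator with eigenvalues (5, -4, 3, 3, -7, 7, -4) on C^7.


For a normal operator, singular values equal |eigenvalues|.
Trace norm = sum |lambda_i| = 5 + 4 + 3 + 3 + 7 + 7 + 4
= 33

33


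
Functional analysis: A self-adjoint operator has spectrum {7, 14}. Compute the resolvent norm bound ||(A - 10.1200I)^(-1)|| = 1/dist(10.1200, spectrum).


dist(10.1200, {7, 14}) = min(|10.1200 - 7|, |10.1200 - 14|)
= min(3.1200, 3.8800) = 3.1200
Resolvent bound = 1/3.1200 = 0.3205

0.3205


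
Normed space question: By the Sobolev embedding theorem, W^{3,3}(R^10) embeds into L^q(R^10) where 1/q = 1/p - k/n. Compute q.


Using the Sobolev embedding formula: 1/q = 1/p - k/n
1/q = 1/3 - 3/10 = 1/30
q = 1/(1/30) = 30

30.0000


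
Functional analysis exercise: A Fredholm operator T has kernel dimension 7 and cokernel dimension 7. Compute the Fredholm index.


The Fredholm index is defined as ind(T) = dim(ker T) - dim(coker T)
= 7 - 7
= 0

0


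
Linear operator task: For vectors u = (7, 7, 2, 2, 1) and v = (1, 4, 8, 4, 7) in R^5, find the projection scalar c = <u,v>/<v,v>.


Computing <u,v> = 7*1 + 7*4 + 2*8 + 2*4 + 1*7 = 66
Computing <v,v> = 1^2 + 4^2 + 8^2 + 4^2 + 7^2 = 146
Projection coefficient = 66/146 = 0.4521

0.4521


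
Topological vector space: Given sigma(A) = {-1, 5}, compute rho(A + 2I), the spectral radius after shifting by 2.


Spectrum of A + 2I = {1, 7}
Spectral radius = max |lambda| over the shifted spectrum
= max(1, 7) = 7

7


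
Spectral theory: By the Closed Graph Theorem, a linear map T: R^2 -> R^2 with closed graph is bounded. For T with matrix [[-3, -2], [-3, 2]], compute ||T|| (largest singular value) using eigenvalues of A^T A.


A^T A = [[18, 0], [0, 8]]
trace(A^T A) = 26, det(A^T A) = 144
discriminant = 26^2 - 4*144 = 100
Largest eigenvalue of A^T A = (trace + sqrt(disc))/2 = 18.0000
||T|| = sqrt(18.0000) = 4.2426

4.2426


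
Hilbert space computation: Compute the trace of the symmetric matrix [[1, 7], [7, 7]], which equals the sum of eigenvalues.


For a self-adjoint (symmetric) matrix, the eigenvalues are real.
The sum of eigenvalues equals the trace of the matrix.
trace = 1 + 7 = 8

8


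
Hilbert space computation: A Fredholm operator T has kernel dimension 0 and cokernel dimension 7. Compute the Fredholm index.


The Fredholm index is defined as ind(T) = dim(ker T) - dim(coker T)
= 0 - 7
= -7

-7


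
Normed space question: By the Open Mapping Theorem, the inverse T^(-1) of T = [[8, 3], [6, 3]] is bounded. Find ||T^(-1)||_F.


det(T) = 8*3 - 3*6 = 6
T^(-1) = (1/6) * [[3, -3], [-6, 8]] = [[0.5000, -0.5000], [-1.0000, 1.3333]]
||T^(-1)||_F^2 = 0.5000^2 + (-0.5000)^2 + (-1.0000)^2 + 1.3333^2 = 3.2778
||T^(-1)||_F = sqrt(3.2778) = 1.8105

1.8105


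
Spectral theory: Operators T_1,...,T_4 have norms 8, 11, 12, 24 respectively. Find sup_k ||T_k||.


By the Uniform Boundedness Principle, the supremum of norms is finite.
sup_k ||T_k|| = max(8, 11, 12, 24) = 24

24


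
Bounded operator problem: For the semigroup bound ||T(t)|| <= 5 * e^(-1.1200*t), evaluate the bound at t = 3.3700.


||T(3.3700)|| <= 5 * exp(-1.1200 * 3.3700)
= 5 * exp(-3.7744)
= 5 * 0.0230
= 0.1148

0.1148


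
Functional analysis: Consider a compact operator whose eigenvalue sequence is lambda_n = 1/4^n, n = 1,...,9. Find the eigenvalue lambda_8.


The eigenvalue formula gives lambda_8 = 1/4^8
= 1/65536
= 1.5259e-05

1.5259e-05


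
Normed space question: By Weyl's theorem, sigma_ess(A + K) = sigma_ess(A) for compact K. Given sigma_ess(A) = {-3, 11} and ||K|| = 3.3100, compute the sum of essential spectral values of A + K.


By Weyl's theorem, the essential spectrum is invariant under compact perturbations.
sigma_ess(A + K) = sigma_ess(A) = {-3, 11}
Sum = -3 + 11 = 8

8


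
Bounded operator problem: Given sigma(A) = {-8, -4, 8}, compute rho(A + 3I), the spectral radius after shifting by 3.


Spectrum of A + 3I = {-5, -1, 11}
Spectral radius = max |lambda| over the shifted spectrum
= max(5, 1, 11) = 11

11


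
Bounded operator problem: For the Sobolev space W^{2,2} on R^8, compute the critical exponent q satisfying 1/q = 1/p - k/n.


Using the Sobolev embedding formula: 1/q = 1/p - k/n
1/q = 1/2 - 2/8 = 1/4
q = 1/(1/4) = 4

4.0000


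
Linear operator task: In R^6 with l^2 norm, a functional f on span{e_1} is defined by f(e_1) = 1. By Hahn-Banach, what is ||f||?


The norm of f is given by ||f|| = sup_{||x||=1} |f(x)|.
On span{e_1}, ||e_1|| = 1, so ||f|| = |f(e_1)| / ||e_1||
= |1| / 1 = 1.0000

1.0000


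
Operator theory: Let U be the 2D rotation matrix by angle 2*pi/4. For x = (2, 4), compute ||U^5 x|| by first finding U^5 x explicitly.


U is a rotation by theta = 2*pi/4
U^5 = rotation by 5*theta = 10*pi/4 = 2*pi/4 (mod 2*pi)
cos(2*pi/4) = 0.0000, sin(2*pi/4) = 1.0000
U^5 x = (0.0000 * 2 - 1.0000 * 4, 1.0000 * 2 + 0.0000 * 4)
= (-4.0000, 2.0000)
||U^5 x|| = sqrt((-4.0000)^2 + 2.0000^2) = sqrt(20.0000) = 4.4721

4.4721


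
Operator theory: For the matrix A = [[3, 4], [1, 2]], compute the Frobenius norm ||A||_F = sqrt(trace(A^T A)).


||A||_F^2 = sum a_ij^2
= 3^2 + 4^2 + 1^2 + 2^2
= 9 + 16 + 1 + 4 = 30
||A||_F = sqrt(30) = 5.4772

5.4772


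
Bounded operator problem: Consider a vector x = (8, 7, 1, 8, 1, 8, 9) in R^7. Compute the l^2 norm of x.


The l^2 norm = (sum |x_i|^2)^(1/2)
Sum of 2th powers = 64 + 49 + 1 + 64 + 1 + 64 + 81 = 324
||x||_2 = (324)^(1/2) = 18.0000

18.0000


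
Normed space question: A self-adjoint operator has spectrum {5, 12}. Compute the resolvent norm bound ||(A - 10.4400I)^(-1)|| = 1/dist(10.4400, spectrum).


dist(10.4400, {5, 12}) = min(|10.4400 - 5|, |10.4400 - 12|)
= min(5.4400, 1.5600) = 1.5600
Resolvent bound = 1/1.5600 = 0.6410

0.6410


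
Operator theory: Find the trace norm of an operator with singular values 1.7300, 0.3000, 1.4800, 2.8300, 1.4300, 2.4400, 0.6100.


The nuclear norm is the sum of all singular values.
||T||_1 = 1.7300 + 0.3000 + 1.4800 + 2.8300 + 1.4300 + 2.4400 + 0.6100
= 10.8200

10.8200


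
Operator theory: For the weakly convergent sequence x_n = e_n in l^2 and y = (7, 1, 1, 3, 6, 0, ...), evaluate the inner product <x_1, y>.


x_1 = e_1 is the standard basis vector with 1 in position 1.
<x_1, y> = y_1 = 7
As n -> infinity, <x_n, y> -> 0, confirming weak convergence of (x_n) to 0.

7


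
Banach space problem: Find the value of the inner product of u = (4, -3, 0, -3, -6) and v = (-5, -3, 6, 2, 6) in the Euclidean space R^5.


Computing the standard inner product <u, v> = sum u_i * v_i
= 4*-5 + -3*-3 + 0*6 + -3*2 + -6*6
= -20 + 9 + 0 + -6 + -36
= -53

-53


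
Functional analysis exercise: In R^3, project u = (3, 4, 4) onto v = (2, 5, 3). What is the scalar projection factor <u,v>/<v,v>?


Computing <u,v> = 3*2 + 4*5 + 4*3 = 38
Computing <v,v> = 2^2 + 5^2 + 3^2 = 38
Projection coefficient = 38/38 = 1.0000

1.0000


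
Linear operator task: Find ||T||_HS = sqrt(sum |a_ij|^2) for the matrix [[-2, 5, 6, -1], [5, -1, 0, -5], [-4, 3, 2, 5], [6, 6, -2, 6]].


The Hilbert-Schmidt norm is sqrt(sum of squares of all entries).
Sum of squares = (-2)^2 + 5^2 + 6^2 + (-1)^2 + 5^2 + (-1)^2 + 0^2 + (-5)^2 + (-4)^2 + 3^2 + 2^2 + 5^2 + 6^2 + 6^2 + (-2)^2 + 6^2
= 4 + 25 + 36 + 1 + 25 + 1 + 0 + 25 + 16 + 9 + 4 + 25 + 36 + 36 + 4 + 36 = 283
||T||_HS = sqrt(283) = 16.8226

16.8226


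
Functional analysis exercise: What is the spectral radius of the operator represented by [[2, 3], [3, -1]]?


For a 2x2 matrix, eigenvalues satisfy lambda^2 - (trace)*lambda + det = 0
trace = 2 + -1 = 1
det = 2*-1 - 3*3 = -11
discriminant = 1^2 - 4*(-11) = 45
spectral radius = max |eigenvalue| = 3.8541

3.8541


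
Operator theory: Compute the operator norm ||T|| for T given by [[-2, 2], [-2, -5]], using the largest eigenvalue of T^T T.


A^T A = [[8, 6], [6, 29]]
trace(A^T A) = 37, det(A^T A) = 196
discriminant = 37^2 - 4*196 = 585
Largest eigenvalue of A^T A = (trace + sqrt(disc))/2 = 30.5934
||T|| = sqrt(30.5934) = 5.5311

5.5311


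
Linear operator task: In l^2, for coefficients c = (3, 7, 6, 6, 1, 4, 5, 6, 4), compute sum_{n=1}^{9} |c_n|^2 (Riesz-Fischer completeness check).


sum |c_n|^2 = 3^2 + 7^2 + 6^2 + 6^2 + 1^2 + 4^2 + 5^2 + 6^2 + 4^2
= 9 + 49 + 36 + 36 + 1 + 16 + 25 + 36 + 16
= 224

224


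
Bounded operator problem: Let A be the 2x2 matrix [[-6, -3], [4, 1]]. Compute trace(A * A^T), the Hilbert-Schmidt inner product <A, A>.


trace(A * A^T) = sum of squares of all entries
= (-6)^2 + (-3)^2 + 4^2 + 1^2
= 36 + 9 + 16 + 1
= 62

62


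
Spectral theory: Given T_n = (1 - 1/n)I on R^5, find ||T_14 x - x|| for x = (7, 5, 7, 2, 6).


T_14 x - x = (1 - 1/14)x - x = -x/14
||x|| = sqrt(163) = 12.7671
||T_14 x - x|| = ||x||/14 = 12.7671/14 = 0.9119

0.9119


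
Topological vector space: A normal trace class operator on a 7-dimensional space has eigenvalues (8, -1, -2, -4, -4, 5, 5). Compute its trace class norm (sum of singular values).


For a normal operator, singular values equal |eigenvalues|.
Trace norm = sum |lambda_i| = 8 + 1 + 2 + 4 + 4 + 5 + 5
= 29

29


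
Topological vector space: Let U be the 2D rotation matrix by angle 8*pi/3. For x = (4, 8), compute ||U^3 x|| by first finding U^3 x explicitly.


U is a rotation by theta = 8*pi/3
U^3 = rotation by 3*theta = 24*pi/3 = 0*pi/3 (mod 2*pi)
cos(0*pi/3) = 1.0000, sin(0*pi/3) = 0.0000
U^3 x = (1.0000 * 4 - 0.0000 * 8, 0.0000 * 4 + 1.0000 * 8)
= (4.0000, 8.0000)
||U^3 x|| = sqrt(4.0000^2 + 8.0000^2) = sqrt(80.0000) = 8.9443

8.9443


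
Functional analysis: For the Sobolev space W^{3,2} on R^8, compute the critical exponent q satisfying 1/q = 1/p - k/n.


Using the Sobolev embedding formula: 1/q = 1/p - k/n
1/q = 1/2 - 3/8 = 1/8
q = 1/(1/8) = 8

8.0000


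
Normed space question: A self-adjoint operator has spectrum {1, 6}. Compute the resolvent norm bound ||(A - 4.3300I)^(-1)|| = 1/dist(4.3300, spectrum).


dist(4.3300, {1, 6}) = min(|4.3300 - 1|, |4.3300 - 6|)
= min(3.3300, 1.6700) = 1.6700
Resolvent bound = 1/1.6700 = 0.5988

0.5988


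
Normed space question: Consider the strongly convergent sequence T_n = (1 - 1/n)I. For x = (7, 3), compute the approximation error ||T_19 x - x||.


T_19 x - x = (1 - 1/19)x - x = -x/19
||x|| = sqrt(58) = 7.6158
||T_19 x - x|| = ||x||/19 = 7.6158/19 = 0.4008

0.4008


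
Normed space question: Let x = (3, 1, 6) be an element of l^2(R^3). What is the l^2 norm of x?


The l^2 norm = (sum |x_i|^2)^(1/2)
Sum of 2th powers = 9 + 1 + 36 = 46
||x||_2 = (46)^(1/2) = 6.7823

6.7823


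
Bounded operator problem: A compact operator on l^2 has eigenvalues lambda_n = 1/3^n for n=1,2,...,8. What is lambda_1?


The eigenvalue formula gives lambda_1 = 1/3^1
= 1/3
= 0.3333

0.3333


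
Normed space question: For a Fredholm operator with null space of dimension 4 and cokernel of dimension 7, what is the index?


The Fredholm index is defined as ind(T) = dim(ker T) - dim(coker T)
= 4 - 7
= -3

-3


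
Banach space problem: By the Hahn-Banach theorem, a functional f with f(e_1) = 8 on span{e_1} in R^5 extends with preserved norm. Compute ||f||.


The norm of f is given by ||f|| = sup_{||x||=1} |f(x)|.
On span{e_1}, ||e_1|| = 1, so ||f|| = |f(e_1)| / ||e_1||
= |8| / 1 = 8.0000

8.0000


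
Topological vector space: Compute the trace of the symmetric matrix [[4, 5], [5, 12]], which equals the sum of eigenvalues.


For a self-adjoint (symmetric) matrix, the eigenvalues are real.
The sum of eigenvalues equals the trace of the matrix.
trace = 4 + 12 = 16

16


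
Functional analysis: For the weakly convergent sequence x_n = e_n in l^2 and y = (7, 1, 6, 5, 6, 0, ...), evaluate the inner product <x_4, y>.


x_4 = e_4 is the standard basis vector with 1 in position 4.
<x_4, y> = y_4 = 5
As n -> infinity, <x_n, y> -> 0, confirming weak convergence of (x_n) to 0.

5


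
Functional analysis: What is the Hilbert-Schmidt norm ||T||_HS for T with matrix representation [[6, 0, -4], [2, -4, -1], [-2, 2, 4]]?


The Hilbert-Schmidt norm is sqrt(sum of squares of all entries).
Sum of squares = 6^2 + 0^2 + (-4)^2 + 2^2 + (-4)^2 + (-1)^2 + (-2)^2 + 2^2 + 4^2
= 36 + 0 + 16 + 4 + 16 + 1 + 4 + 4 + 16 = 97
||T||_HS = sqrt(97) = 9.8489

9.8489


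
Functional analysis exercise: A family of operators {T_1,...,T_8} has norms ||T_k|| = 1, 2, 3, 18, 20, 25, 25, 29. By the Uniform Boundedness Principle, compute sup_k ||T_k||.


By the Uniform Boundedness Principle, the supremum of norms is finite.
sup_k ||T_k|| = max(1, 2, 3, 18, 20, 25, 25, 29) = 29

29


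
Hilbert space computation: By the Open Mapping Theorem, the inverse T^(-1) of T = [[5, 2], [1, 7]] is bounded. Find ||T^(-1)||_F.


det(T) = 5*7 - 2*1 = 33
T^(-1) = (1/33) * [[7, -2], [-1, 5]] = [[0.2121, -0.0606], [-0.0303, 0.1515]]
||T^(-1)||_F^2 = 0.2121^2 + (-0.0606)^2 + (-0.0303)^2 + 0.1515^2 = 0.0725
||T^(-1)||_F = sqrt(0.0725) = 0.2693

0.2693


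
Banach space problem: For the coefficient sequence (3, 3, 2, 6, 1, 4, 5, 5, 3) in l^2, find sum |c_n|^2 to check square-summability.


sum |c_n|^2 = 3^2 + 3^2 + 2^2 + 6^2 + 1^2 + 4^2 + 5^2 + 5^2 + 3^2
= 9 + 9 + 4 + 36 + 1 + 16 + 25 + 25 + 9
= 134

134


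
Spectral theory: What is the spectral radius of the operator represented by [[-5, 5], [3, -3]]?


For a 2x2 matrix, eigenvalues satisfy lambda^2 - (trace)*lambda + det = 0
trace = -5 + -3 = -8
det = -5*-3 - 5*3 = 0
discriminant = (-8)^2 - 4*(0) = 64
spectral radius = max |eigenvalue| = 8.0000

8.0000


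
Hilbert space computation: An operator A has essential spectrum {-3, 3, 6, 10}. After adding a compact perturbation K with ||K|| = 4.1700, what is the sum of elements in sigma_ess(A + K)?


By Weyl's theorem, the essential spectrum is invariant under compact perturbations.
sigma_ess(A + K) = sigma_ess(A) = {-3, 3, 6, 10}
Sum = -3 + 3 + 6 + 10 = 16

16


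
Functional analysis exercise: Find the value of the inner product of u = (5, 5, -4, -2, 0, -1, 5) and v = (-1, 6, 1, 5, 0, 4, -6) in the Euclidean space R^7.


Computing the standard inner product <u, v> = sum u_i * v_i
= 5*-1 + 5*6 + -4*1 + -2*5 + 0*0 + -1*4 + 5*-6
= -5 + 30 + -4 + -10 + 0 + -4 + -30
= -23

-23


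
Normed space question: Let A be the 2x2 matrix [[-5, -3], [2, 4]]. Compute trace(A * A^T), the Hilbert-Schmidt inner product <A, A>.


trace(A * A^T) = sum of squares of all entries
= (-5)^2 + (-3)^2 + 2^2 + 4^2
= 25 + 9 + 4 + 16
= 54

54


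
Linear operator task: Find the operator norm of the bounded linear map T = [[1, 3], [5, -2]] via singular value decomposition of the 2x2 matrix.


A^T A = [[26, -7], [-7, 13]]
trace(A^T A) = 39, det(A^T A) = 289
discriminant = 39^2 - 4*289 = 365
Largest eigenvalue of A^T A = (trace + sqrt(disc))/2 = 29.0525
||T|| = sqrt(29.0525) = 5.3900

5.3900


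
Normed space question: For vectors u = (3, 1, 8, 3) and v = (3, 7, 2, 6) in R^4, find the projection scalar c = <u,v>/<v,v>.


Computing <u,v> = 3*3 + 1*7 + 8*2 + 3*6 = 50
Computing <v,v> = 3^2 + 7^2 + 2^2 + 6^2 = 98
Projection coefficient = 50/98 = 0.5102

0.5102


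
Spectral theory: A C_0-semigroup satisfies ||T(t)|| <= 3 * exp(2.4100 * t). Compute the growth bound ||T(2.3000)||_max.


||T(2.3000)|| <= 3 * exp(2.4100 * 2.3000)
= 3 * exp(5.5430)
= 3 * 255.4432
= 766.3295

766.3295


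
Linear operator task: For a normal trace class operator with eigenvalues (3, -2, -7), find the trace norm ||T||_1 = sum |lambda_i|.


For a normal operator, singular values equal |eigenvalues|.
Trace norm = sum |lambda_i| = 3 + 2 + 7
= 12

12


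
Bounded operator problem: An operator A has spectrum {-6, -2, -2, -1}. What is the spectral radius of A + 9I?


Spectrum of A + 9I = {3, 7, 7, 8}
Spectral radius = max |lambda| over the shifted spectrum
= max(3, 7, 7, 8) = 8

8


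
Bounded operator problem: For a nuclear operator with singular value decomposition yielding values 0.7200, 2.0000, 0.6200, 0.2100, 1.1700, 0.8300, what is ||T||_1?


The nuclear norm is the sum of all singular values.
||T||_1 = 0.7200 + 2.0000 + 0.6200 + 0.2100 + 1.1700 + 0.8300
= 5.5500

5.5500


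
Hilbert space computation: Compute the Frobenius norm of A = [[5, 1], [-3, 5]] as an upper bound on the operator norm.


||A||_F^2 = sum a_ij^2
= 5^2 + 1^2 + (-3)^2 + 5^2
= 25 + 1 + 9 + 25 = 60
||A||_F = sqrt(60) = 7.7460

7.7460


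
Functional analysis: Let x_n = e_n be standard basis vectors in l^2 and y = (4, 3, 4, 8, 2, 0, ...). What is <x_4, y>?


x_4 = e_4 is the standard basis vector with 1 in position 4.
<x_4, y> = y_4 = 8
As n -> infinity, <x_n, y> -> 0, confirming weak convergence of (x_n) to 0.

8


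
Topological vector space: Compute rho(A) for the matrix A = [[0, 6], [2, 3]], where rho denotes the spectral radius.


For a 2x2 matrix, eigenvalues satisfy lambda^2 - (trace)*lambda + det = 0
trace = 0 + 3 = 3
det = 0*3 - 6*2 = -12
discriminant = 3^2 - 4*(-12) = 57
spectral radius = max |eigenvalue| = 5.2749

5.2749


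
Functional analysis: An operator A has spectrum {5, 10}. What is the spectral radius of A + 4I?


Spectrum of A + 4I = {9, 14}
Spectral radius = max |lambda| over the shifted spectrum
= max(9, 14) = 14

14


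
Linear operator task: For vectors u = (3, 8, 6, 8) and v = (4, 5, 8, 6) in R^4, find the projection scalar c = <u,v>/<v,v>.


Computing <u,v> = 3*4 + 8*5 + 6*8 + 8*6 = 148
Computing <v,v> = 4^2 + 5^2 + 8^2 + 6^2 = 141
Projection coefficient = 148/141 = 1.0496

1.0496


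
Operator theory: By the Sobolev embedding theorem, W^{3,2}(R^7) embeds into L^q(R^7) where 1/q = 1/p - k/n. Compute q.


Using the Sobolev embedding formula: 1/q = 1/p - k/n
1/q = 1/2 - 3/7 = 1/14
q = 1/(1/14) = 14

14.0000


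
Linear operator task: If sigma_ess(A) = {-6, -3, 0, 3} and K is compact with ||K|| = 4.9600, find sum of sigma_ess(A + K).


By Weyl's theorem, the essential spectrum is invariant under compact perturbations.
sigma_ess(A + K) = sigma_ess(A) = {-6, -3, 0, 3}
Sum = -6 + -3 + 0 + 3 = -6

-6


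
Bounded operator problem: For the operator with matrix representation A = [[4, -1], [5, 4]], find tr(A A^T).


trace(A * A^T) = sum of squares of all entries
= 4^2 + (-1)^2 + 5^2 + 4^2
= 16 + 1 + 25 + 16
= 58

58


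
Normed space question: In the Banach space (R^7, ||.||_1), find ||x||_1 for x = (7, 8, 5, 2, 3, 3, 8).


The l^1 norm equals the sum of absolute values of all components.
||x||_1 = 7 + 8 + 5 + 2 + 3 + 3 + 8
= 36

36.0000


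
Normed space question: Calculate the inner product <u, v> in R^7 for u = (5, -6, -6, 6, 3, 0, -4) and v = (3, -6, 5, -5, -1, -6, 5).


Computing the standard inner product <u, v> = sum u_i * v_i
= 5*3 + -6*-6 + -6*5 + 6*-5 + 3*-1 + 0*-6 + -4*5
= 15 + 36 + -30 + -30 + -3 + 0 + -20
= -32

-32


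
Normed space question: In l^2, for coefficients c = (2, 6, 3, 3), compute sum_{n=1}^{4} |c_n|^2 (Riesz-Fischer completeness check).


sum |c_n|^2 = 2^2 + 6^2 + 3^2 + 3^2
= 4 + 36 + 9 + 9
= 58

58


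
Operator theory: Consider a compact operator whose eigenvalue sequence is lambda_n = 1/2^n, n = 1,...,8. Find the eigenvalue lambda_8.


The eigenvalue formula gives lambda_8 = 1/2^8
= 1/256
= 0.0039

0.0039


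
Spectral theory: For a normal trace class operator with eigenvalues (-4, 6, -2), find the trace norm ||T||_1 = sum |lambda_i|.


For a normal operator, singular values equal |eigenvalues|.
Trace norm = sum |lambda_i| = 4 + 6 + 2
= 12

12


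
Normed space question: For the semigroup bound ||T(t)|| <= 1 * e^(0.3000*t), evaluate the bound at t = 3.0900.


||T(3.0900)|| <= 1 * exp(0.3000 * 3.0900)
= 1 * exp(0.9270)
= 1 * 2.5269
= 2.5269

2.5269


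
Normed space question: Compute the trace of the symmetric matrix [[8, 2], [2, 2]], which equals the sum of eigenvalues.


For a self-adjoint (symmetric) matrix, the eigenvalues are real.
The sum of eigenvalues equals the trace of the matrix.
trace = 8 + 2 = 10

10


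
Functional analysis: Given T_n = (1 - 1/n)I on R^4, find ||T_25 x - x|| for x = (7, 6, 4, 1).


T_25 x - x = (1 - 1/25)x - x = -x/25
||x|| = sqrt(102) = 10.0995
||T_25 x - x|| = ||x||/25 = 10.0995/25 = 0.4040

0.4040


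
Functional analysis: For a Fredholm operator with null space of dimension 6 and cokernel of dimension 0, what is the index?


The Fredholm index is defined as ind(T) = dim(ker T) - dim(coker T)
= 6 - 0
= 6

6


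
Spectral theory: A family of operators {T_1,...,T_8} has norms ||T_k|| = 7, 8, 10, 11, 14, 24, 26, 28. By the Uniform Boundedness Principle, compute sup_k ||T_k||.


By the Uniform Boundedness Principle, the supremum of norms is finite.
sup_k ||T_k|| = max(7, 8, 10, 11, 14, 24, 26, 28) = 28

28


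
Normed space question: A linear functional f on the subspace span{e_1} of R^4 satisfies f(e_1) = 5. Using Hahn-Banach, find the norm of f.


The norm of f is given by ||f|| = sup_{||x||=1} |f(x)|.
On span{e_1}, ||e_1|| = 1, so ||f|| = |f(e_1)| / ||e_1||
= |5| / 1 = 5.0000

5.0000


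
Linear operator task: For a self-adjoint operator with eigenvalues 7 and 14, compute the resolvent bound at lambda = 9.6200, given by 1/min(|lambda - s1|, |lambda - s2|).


dist(9.6200, {7, 14}) = min(|9.6200 - 7|, |9.6200 - 14|)
= min(2.6200, 4.3800) = 2.6200
Resolvent bound = 1/2.6200 = 0.3817

0.3817


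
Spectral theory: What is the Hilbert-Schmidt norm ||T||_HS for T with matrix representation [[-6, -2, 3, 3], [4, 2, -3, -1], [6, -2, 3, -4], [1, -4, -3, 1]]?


The Hilbert-Schmidt norm is sqrt(sum of squares of all entries).
Sum of squares = (-6)^2 + (-2)^2 + 3^2 + 3^2 + 4^2 + 2^2 + (-3)^2 + (-1)^2 + 6^2 + (-2)^2 + 3^2 + (-4)^2 + 1^2 + (-4)^2 + (-3)^2 + 1^2
= 36 + 4 + 9 + 9 + 16 + 4 + 9 + 1 + 36 + 4 + 9 + 16 + 1 + 16 + 9 + 1 = 180
||T||_HS = sqrt(180) = 13.4164

13.4164


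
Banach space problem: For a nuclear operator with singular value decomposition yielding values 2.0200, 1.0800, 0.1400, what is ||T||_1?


The nuclear norm is the sum of all singular values.
||T||_1 = 2.0200 + 1.0800 + 0.1400
= 3.2400

3.2400


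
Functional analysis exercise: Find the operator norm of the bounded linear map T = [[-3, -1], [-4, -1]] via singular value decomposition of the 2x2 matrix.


A^T A = [[25, 7], [7, 2]]
trace(A^T A) = 27, det(A^T A) = 1
discriminant = 27^2 - 4*1 = 725
Largest eigenvalue of A^T A = (trace + sqrt(disc))/2 = 26.9629
||T|| = sqrt(26.9629) = 5.1926

5.1926


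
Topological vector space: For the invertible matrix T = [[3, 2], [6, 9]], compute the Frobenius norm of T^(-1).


det(T) = 3*9 - 2*6 = 15
T^(-1) = (1/15) * [[9, -2], [-6, 3]] = [[0.6000, -0.1333], [-0.4000, 0.2000]]
||T^(-1)||_F^2 = 0.6000^2 + (-0.1333)^2 + (-0.4000)^2 + 0.2000^2 = 0.5778
||T^(-1)||_F = sqrt(0.5778) = 0.7601

0.7601


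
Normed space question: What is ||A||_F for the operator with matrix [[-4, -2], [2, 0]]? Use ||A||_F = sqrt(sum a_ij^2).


||A||_F^2 = sum a_ij^2
= (-4)^2 + (-2)^2 + 2^2 + 0^2
= 16 + 4 + 4 + 0 = 24
||A||_F = sqrt(24) = 4.8990

4.8990


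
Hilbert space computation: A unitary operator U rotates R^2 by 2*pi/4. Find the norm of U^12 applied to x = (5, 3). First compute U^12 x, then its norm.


U is a rotation by theta = 2*pi/4
U^12 = rotation by 12*theta = 24*pi/4 = 0*pi/4 (mod 2*pi)
cos(0*pi/4) = 1.0000, sin(0*pi/4) = 0.0000
U^12 x = (1.0000 * 5 - 0.0000 * 3, 0.0000 * 5 + 1.0000 * 3)
= (5.0000, 3.0000)
||U^12 x|| = sqrt(5.0000^2 + 3.0000^2) = sqrt(34.0000) = 5.8310

5.8310


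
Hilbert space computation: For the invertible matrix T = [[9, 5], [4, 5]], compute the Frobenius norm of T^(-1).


det(T) = 9*5 - 5*4 = 25
T^(-1) = (1/25) * [[5, -5], [-4, 9]] = [[0.2000, -0.2000], [-0.1600, 0.3600]]
||T^(-1)||_F^2 = 0.2000^2 + (-0.2000)^2 + (-0.1600)^2 + 0.3600^2 = 0.2352
||T^(-1)||_F = sqrt(0.2352) = 0.4850

0.4850


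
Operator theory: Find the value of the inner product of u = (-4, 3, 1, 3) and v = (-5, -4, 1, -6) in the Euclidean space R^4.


Computing the standard inner product <u, v> = sum u_i * v_i
= -4*-5 + 3*-4 + 1*1 + 3*-6
= 20 + -12 + 1 + -18
= -9

-9


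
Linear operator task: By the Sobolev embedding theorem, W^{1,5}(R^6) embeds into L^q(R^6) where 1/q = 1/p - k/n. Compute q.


Using the Sobolev embedding formula: 1/q = 1/p - k/n
1/q = 1/5 - 1/6 = 1/30
q = 1/(1/30) = 30

30.0000


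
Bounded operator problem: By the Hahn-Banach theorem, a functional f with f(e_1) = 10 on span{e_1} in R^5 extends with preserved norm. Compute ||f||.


The norm of f is given by ||f|| = sup_{||x||=1} |f(x)|.
On span{e_1}, ||e_1|| = 1, so ||f|| = |f(e_1)| / ||e_1||
= |10| / 1 = 10.0000

10.0000


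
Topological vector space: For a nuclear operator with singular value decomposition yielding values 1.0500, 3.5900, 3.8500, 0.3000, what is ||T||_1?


The nuclear norm is the sum of all singular values.
||T||_1 = 1.0500 + 3.5900 + 3.8500 + 0.3000
= 8.7900

8.7900


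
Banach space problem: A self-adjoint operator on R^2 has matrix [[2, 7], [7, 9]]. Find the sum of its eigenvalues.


For a self-adjoint (symmetric) matrix, the eigenvalues are real.
The sum of eigenvalues equals the trace of the matrix.
trace = 2 + 9 = 11

11


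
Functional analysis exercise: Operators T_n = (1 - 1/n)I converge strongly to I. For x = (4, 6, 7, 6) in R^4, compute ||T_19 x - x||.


T_19 x - x = (1 - 1/19)x - x = -x/19
||x|| = sqrt(137) = 11.7047
||T_19 x - x|| = ||x||/19 = 11.7047/19 = 0.6160

0.6160


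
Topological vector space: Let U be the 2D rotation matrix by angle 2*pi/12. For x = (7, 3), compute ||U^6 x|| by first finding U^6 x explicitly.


U is a rotation by theta = 2*pi/12
U^6 = rotation by 6*theta = 12*pi/12
cos(12*pi/12) = -1.0000, sin(12*pi/12) = 0.0000
U^6 x = (-1.0000 * 7 - 0.0000 * 3, 0.0000 * 7 + -1.0000 * 3)
= (-7.0000, -3.0000)
||U^6 x|| = sqrt((-7.0000)^2 + (-3.0000)^2) = sqrt(58.0000) = 7.6158

7.6158


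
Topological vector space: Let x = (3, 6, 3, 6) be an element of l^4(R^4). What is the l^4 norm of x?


The l^4 norm = (sum |x_i|^4)^(1/4)
Sum of 4th powers = 81 + 1296 + 81 + 1296 = 2754
||x||_4 = (2754)^(1/4) = 7.2442

7.2442


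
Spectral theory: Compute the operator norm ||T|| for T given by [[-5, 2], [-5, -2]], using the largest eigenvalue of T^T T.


A^T A = [[50, 0], [0, 8]]
trace(A^T A) = 58, det(A^T A) = 400
discriminant = 58^2 - 4*400 = 1764
Largest eigenvalue of A^T A = (trace + sqrt(disc))/2 = 50.0000
||T|| = sqrt(50.0000) = 7.0711

7.0711


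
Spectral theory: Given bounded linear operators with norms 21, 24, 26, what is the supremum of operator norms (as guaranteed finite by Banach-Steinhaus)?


By the Uniform Boundedness Principle, the supremum of norms is finite.
sup_k ||T_k|| = max(21, 24, 26) = 26

26


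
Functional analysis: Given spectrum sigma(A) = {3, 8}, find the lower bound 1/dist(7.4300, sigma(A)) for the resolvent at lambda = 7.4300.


dist(7.4300, {3, 8}) = min(|7.4300 - 3|, |7.4300 - 8|)
= min(4.4300, 0.5700) = 0.5700
Resolvent bound = 1/0.5700 = 1.7544

1.7544


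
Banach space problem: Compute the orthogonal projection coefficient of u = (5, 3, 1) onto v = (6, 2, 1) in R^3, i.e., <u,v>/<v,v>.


Computing <u,v> = 5*6 + 3*2 + 1*1 = 37
Computing <v,v> = 6^2 + 2^2 + 1^2 = 41
Projection coefficient = 37/41 = 0.9024

0.9024


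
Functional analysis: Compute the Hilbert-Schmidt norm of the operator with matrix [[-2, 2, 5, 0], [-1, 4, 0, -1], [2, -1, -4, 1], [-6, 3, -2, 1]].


The Hilbert-Schmidt norm is sqrt(sum of squares of all entries).
Sum of squares = (-2)^2 + 2^2 + 5^2 + 0^2 + (-1)^2 + 4^2 + 0^2 + (-1)^2 + 2^2 + (-1)^2 + (-4)^2 + 1^2 + (-6)^2 + 3^2 + (-2)^2 + 1^2
= 4 + 4 + 25 + 0 + 1 + 16 + 0 + 1 + 4 + 1 + 16 + 1 + 36 + 9 + 4 + 1 = 123
||T||_HS = sqrt(123) = 11.0905

11.0905


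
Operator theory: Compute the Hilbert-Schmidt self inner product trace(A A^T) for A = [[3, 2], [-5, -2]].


trace(A * A^T) = sum of squares of all entries
= 3^2 + 2^2 + (-5)^2 + (-2)^2
= 9 + 4 + 25 + 4
= 42

42


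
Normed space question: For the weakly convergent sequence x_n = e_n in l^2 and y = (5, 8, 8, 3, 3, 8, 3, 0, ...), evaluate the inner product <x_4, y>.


x_4 = e_4 is the standard basis vector with 1 in position 4.
<x_4, y> = y_4 = 3
As n -> infinity, <x_n, y> -> 0, confirming weak convergence of (x_n) to 0.

3


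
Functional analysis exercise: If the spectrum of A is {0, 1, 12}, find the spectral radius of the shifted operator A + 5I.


Spectrum of A + 5I = {5, 6, 17}
Spectral radius = max |lambda| over the shifted spectrum
= max(5, 6, 17) = 17

17


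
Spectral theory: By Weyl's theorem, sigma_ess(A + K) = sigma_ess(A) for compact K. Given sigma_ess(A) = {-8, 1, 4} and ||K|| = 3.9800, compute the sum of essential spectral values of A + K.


By Weyl's theorem, the essential spectrum is invariant under compact perturbations.
sigma_ess(A + K) = sigma_ess(A) = {-8, 1, 4}
Sum = -8 + 1 + 4 = -3

-3


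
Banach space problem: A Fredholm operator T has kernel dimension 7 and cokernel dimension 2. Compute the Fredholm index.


The Fredholm index is defined as ind(T) = dim(ker T) - dim(coker T)
= 7 - 2
= 5

5
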